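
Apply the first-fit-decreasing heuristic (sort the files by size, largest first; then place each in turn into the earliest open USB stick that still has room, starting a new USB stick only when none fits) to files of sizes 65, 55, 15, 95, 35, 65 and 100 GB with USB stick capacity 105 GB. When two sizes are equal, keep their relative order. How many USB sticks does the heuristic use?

Sorted descending: 100, 95, 65, 65, 55, 35, 15.
  100 → USB stick 1 (new)  [load 100/105]
  95 → USB stick 2 (new)  [load 95/105]
  65 → USB stick 3 (new)  [load 65/105]
  65 → USB stick 4 (new)  [load 65/105]
  55 → USB stick 5 (new)  [load 55/105]
  35 → USB stick 3  [load 100/105]
  15 → USB stick 4  [load 80/105]
5 USB sticks opened.

5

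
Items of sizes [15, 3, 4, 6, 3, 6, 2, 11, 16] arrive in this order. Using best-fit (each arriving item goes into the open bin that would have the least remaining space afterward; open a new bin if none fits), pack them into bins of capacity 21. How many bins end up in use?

4

  15 → bin 1 (new)  [load 15/21]
  3 → bin 1  [load 18/21]
  4 → bin 2 (new)  [load 4/21]
  6 → bin 2  [load 10/21]
  3 → bin 1  [load 21/21]
  6 → bin 2  [load 16/21]
  2 → bin 2  [load 18/21]
  11 → bin 3 (new)  [load 11/21]
  16 → bin 4 (new)  [load 16/21]
4 bins opened.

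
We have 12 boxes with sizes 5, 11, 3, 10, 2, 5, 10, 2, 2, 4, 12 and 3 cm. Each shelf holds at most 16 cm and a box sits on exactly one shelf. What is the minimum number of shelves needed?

5

Total = 12 + 11 + 10 + 10 + 5 + 5 + 4 + 3 + 3 + 2 + 2 + 2 = 69 cm.
Lower bound: ⌈69/16⌉ = 5 shelves.
A packing using 5 shelves:
  shelf 1: 12 + 4 = 16
  shelf 2: 11 + 5 = 16
  shelf 3: 10 + 5 = 15
  shelf 4: 10 + 3 + 3 = 16
  shelf 5: 2 + 2 + 2 = 6
This matches the lower bound, so 5 is optimal.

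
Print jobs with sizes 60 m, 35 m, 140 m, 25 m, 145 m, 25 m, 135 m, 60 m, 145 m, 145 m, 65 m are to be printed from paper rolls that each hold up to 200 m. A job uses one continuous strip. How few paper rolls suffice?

6

Total = 145 + 145 + 145 + 140 + 135 + 65 + 60 + 60 + 35 + 25 + 25 = 980 m.
Lower bound: ⌈980/200⌉ = 5 paper rolls.
A packing using 6 paper rolls:
  roll 1: 145 + 35 = 180
  roll 2: 145 + 25 + 25 = 195
  roll 3: 145 = 145
  roll 4: 140 + 60 = 200
  roll 5: 135 + 65 = 200
  roll 6: 60 = 60
No arrangement into 5 paper rolls stays within capacity, so 6 is optimal.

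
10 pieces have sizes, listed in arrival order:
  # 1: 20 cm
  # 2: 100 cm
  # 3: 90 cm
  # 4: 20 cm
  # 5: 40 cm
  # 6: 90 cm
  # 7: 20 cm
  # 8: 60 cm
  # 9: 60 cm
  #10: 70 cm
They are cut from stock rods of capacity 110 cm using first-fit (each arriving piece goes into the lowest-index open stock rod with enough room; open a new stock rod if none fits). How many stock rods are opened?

7

  20 → stock rod 1 (new)  [load 20/110]
  100 → stock rod 2 (new)  [load 100/110]
  90 → stock rod 1  [load 110/110]
  20 → stock rod 3 (new)  [load 20/110]
  40 → stock rod 3  [load 60/110]
  90 → stock rod 4 (new)  [load 90/110]
  20 → stock rod 3  [load 80/110]
  60 → stock rod 5 (new)  [load 60/110]
  60 → stock rod 6 (new)  [load 60/110]
  70 → stock rod 7 (new)  [load 70/110]
7 stock rods opened.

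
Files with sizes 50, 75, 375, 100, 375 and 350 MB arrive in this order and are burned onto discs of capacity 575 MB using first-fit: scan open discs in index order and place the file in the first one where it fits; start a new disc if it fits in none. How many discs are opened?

3

  50 → disc 1 (new)  [load 50/575]
  75 → disc 1  [load 125/575]
  375 → disc 1  [load 500/575]
  100 → disc 2 (new)  [load 100/575]
  375 → disc 2  [load 475/575]
  350 → disc 3 (new)  [load 350/575]
3 discs opened.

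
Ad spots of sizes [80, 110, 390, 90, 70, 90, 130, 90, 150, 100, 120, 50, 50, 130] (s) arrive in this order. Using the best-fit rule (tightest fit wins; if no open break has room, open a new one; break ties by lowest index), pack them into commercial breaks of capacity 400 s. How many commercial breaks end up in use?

  80 → break 1 (new)  [load 80/400]
  110 → break 1  [load 190/400]
  390 → break 2 (new)  [load 390/400]
  90 → break 1  [load 280/400]
  70 → break 1  [load 350/400]
  90 → break 3 (new)  [load 90/400]
  130 → break 3  [load 220/400]
  90 → break 3  [load 310/400]
  150 → break 4 (new)  [load 150/400]
  100 → break 4  [load 250/400]
  120 → break 4  [load 370/400]
  50 → break 1  [load 400/400]
  50 → break 3  [load 360/400]
  130 → break 5 (new)  [load 130/400]
5 commercial breaks opened.

5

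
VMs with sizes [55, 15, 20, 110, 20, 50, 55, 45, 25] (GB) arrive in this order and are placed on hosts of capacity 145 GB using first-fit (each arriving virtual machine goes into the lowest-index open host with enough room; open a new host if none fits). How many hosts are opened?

4

  55 → host 1 (new)  [load 55/145]
  15 → host 1  [load 70/145]
  20 → host 1  [load 90/145]
  110 → host 2 (new)  [load 110/145]
  20 → host 1  [load 110/145]
  50 → host 3 (new)  [load 50/145]
  55 → host 3  [load 105/145]
  45 → host 4 (new)  [load 45/145]
  25 → host 1  [load 135/145]
4 hosts opened.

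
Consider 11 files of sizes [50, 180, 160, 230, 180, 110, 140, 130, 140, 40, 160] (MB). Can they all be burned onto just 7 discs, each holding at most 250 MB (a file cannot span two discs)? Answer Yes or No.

Total = 1520 MB; ⌈1520/250⌉ = 7.
8 files each exceed half the capacity and cannot share a disc, forcing at least 8 discs.
At least 8 discs are required, but only 7 are allowed.

No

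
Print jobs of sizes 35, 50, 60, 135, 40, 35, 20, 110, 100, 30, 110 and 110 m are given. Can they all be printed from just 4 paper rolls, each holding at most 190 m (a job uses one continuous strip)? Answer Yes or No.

No

Total = 835 m; ⌈835/190⌉ = 5.
At least 5 paper rolls are required, but only 4 are allowed.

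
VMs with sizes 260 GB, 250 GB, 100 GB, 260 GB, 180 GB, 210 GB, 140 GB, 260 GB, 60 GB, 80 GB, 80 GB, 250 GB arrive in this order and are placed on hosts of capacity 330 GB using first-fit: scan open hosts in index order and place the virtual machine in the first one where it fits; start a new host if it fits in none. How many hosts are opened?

  260 → host 1 (new)  [load 260/330]
  250 → host 2 (new)  [load 250/330]
  100 → host 3 (new)  [load 100/330]
  260 → host 4 (new)  [load 260/330]
  180 → host 3  [load 280/330]
  210 → host 5 (new)  [load 210/330]
  140 → host 6 (new)  [load 140/330]
  260 → host 7 (new)  [load 260/330]
  60 → host 1  [load 320/330]
  80 → host 2  [load 330/330]
  80 → host 5  [load 290/330]
  250 → host 8 (new)  [load 250/330]
8 hosts opened.

8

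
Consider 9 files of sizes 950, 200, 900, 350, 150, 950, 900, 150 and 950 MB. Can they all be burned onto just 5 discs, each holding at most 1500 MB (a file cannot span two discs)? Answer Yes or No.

A valid assignment using 5 discs:
  disc 1: 950 + 350 + 200 = 1500
  disc 2: 950 + 150 + 150 = 1250
  disc 3: 950 = 950
  disc 4: 900 = 900
  disc 5: 900 = 900
Every load is within 1500 MB, so 5 discs suffice.

Yes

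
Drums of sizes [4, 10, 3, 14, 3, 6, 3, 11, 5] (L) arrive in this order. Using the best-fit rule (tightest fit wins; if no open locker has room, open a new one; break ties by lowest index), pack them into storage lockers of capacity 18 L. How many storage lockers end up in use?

  4 → locker 1 (new)  [load 4/18]
  10 → locker 1  [load 14/18]
  3 → locker 1  [load 17/18]
  14 → locker 2 (new)  [load 14/18]
  3 → locker 2  [load 17/18]
  6 → locker 3 (new)  [load 6/18]
  3 → locker 3  [load 9/18]
  11 → locker 4 (new)  [load 11/18]
  5 → locker 4  [load 16/18]
4 storage lockers opened.

4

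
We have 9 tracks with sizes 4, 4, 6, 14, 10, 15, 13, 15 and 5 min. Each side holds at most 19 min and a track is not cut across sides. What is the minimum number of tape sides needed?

Total = 15 + 15 + 14 + 13 + 10 + 6 + 5 + 4 + 4 = 86 min.
Lower bound: ⌈86/19⌉ = 5 tape sides.
A packing using 5 tape sides:
  side 1: 15 + 4 = 19
  side 2: 15 + 4 = 19
  side 3: 14 + 5 = 19
  side 4: 13 + 6 = 19
  side 5: 10 = 10
This matches the lower bound, so 5 is optimal.

5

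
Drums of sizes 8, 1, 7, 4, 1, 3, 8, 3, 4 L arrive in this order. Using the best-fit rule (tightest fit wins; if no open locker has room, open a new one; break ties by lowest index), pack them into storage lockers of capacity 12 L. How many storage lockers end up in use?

4

  8 → locker 1 (new)  [load 8/12]
  1 → locker 1  [load 9/12]
  7 → locker 2 (new)  [load 7/12]
  4 → locker 2  [load 11/12]
  1 → locker 2  [load 12/12]
  3 → locker 1  [load 12/12]
  8 → locker 3 (new)  [load 8/12]
  3 → locker 3  [load 11/12]
  4 → locker 4 (new)  [load 4/12]
4 storage lockers opened.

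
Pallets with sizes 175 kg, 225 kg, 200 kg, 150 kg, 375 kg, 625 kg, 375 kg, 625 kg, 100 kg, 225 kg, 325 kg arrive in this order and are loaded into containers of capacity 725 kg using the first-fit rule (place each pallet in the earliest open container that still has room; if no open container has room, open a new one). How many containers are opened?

  175 → container 1 (new)  [load 175/725]
  225 → container 1  [load 400/725]
  200 → container 1  [load 600/725]
  150 → container 2 (new)  [load 150/725]
  375 → container 2  [load 525/725]
  625 → container 3 (new)  [load 625/725]
  375 → container 4 (new)  [load 375/725]
  625 → container 5 (new)  [load 625/725]
  100 → container 1  [load 700/725]
  225 → container 4  [load 600/725]
  325 → container 6 (new)  [load 325/725]
6 containers opened.

6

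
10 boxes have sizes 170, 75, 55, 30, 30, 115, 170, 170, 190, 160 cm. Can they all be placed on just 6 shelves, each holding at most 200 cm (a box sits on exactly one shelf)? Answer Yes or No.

No

Total = 1165 cm; ⌈1165/200⌉ = 6.
The bound of 6 does not rule out 6, but exhaustive search shows no assignment into 6 shelves of capacity 200 cm exists — the minimum is 7.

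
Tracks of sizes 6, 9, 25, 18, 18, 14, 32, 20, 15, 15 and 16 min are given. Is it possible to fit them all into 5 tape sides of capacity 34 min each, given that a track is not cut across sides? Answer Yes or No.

Total = 188 min; ⌈188/34⌉ = 6.
At least 6 tape sides are required, but only 5 are allowed.

No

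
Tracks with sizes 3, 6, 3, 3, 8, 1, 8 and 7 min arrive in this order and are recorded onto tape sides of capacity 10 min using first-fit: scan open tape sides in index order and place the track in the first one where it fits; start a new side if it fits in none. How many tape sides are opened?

5

  3 → side 1 (new)  [load 3/10]
  6 → side 1  [load 9/10]
  3 → side 2 (new)  [load 3/10]
  3 → side 2  [load 6/10]
  8 → side 3 (new)  [load 8/10]
  1 → side 1  [load 10/10]
  8 → side 4 (new)  [load 8/10]
  7 → side 5 (new)  [load 7/10]
5 tape sides opened.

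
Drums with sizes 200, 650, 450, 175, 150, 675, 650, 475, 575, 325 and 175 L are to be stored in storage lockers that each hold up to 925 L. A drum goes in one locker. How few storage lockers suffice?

Total = 675 + 650 + 650 + 575 + 475 + 450 + 325 + 200 + 175 + 175 + 150 = 4500 L.
Lower bound: ⌈4500/925⌉ = 5 storage lockers.
A packing using 6 storage lockers:
  locker 1: 675 + 200 = 875
  locker 2: 650 + 175 = 825
  locker 3: 650 + 175 = 825
  locker 4: 575 + 325 = 900
  locker 5: 475 + 450 = 925
  locker 6: 150 = 150
No arrangement into 5 storage lockers stays within capacity, so 6 is optimal.

6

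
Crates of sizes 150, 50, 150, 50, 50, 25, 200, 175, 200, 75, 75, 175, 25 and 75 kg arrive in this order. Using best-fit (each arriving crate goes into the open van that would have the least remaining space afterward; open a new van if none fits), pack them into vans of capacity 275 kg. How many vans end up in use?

  150 → van 1 (new)  [load 150/275]
  50 → van 1  [load 200/275]
  150 → van 2 (new)  [load 150/275]
  50 → van 1  [load 250/275]
  50 → van 2  [load 200/275]
  25 → van 1  [load 275/275]
  200 → van 3 (new)  [load 200/275]
  175 → van 4 (new)  [load 175/275]
  200 → van 5 (new)  [load 200/275]
  75 → van 2  [load 275/275]
  75 → van 3  [load 275/275]
  175 → van 6 (new)  [load 175/275]
  25 → van 5  [load 225/275]
  75 → van 4  [load 250/275]
6 vans opened.

6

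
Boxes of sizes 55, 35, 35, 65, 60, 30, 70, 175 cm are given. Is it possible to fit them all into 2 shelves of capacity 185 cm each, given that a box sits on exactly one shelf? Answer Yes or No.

No

Total = 525 cm; ⌈525/185⌉ = 3.
At least 3 shelves are required, but only 2 are allowed.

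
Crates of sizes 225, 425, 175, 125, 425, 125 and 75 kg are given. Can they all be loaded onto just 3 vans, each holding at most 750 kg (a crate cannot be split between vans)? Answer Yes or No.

A valid assignment using 3 vans:
  van 1: 425 + 225 + 75 = 725
  van 2: 425 + 175 + 125 = 725
  van 3: 125 = 125
Every load is within 750 kg, so 3 vans suffice.

Yes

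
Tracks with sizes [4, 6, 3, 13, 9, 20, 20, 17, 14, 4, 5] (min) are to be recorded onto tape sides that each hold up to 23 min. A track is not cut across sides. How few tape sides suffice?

Total = 20 + 20 + 17 + 14 + 13 + 9 + 6 + 5 + 4 + 4 + 3 = 115 min.
Lower bound: ⌈115/23⌉ = 5 tape sides.
A packing using 6 tape sides:
  side 1: 20 + 3 = 23
  side 2: 20 = 20
  side 3: 17 + 6 = 23
  side 4: 14 + 9 = 23
  side 5: 13 + 5 + 4 = 22
  side 6: 4 = 4
No arrangement into 5 tape sides stays within capacity, so 6 is optimal.

6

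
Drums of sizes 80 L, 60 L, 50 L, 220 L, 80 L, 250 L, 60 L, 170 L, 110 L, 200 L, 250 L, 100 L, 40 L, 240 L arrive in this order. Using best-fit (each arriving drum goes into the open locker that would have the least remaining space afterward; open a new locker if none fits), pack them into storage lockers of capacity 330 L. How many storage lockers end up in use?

  80 → locker 1 (new)  [load 80/330]
  60 → locker 1  [load 140/330]
  50 → locker 1  [load 190/330]
  220 → locker 2 (new)  [load 220/330]
  80 → locker 2  [load 300/330]
  250 → locker 3 (new)  [load 250/330]
  60 → locker 3  [load 310/330]
  170 → locker 4 (new)  [load 170/330]
  110 → locker 1  [load 300/330]
  200 → locker 5 (new)  [load 200/330]
  250 → locker 6 (new)  [load 250/330]
  100 → locker 5  [load 300/330]
  40 → locker 6  [load 290/330]
  240 → locker 7 (new)  [load 240/330]
7 storage lockers opened.

7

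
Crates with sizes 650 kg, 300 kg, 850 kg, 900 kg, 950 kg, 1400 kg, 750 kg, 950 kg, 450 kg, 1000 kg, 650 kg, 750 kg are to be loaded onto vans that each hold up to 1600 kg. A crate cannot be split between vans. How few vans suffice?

Total = 1400 + 1000 + 950 + 950 + 900 + 850 + 750 + 750 + 650 + 650 + 450 + 300 = 9600 kg.
Lower bound: ⌈9600/1600⌉ = 6 vans.
A packing using 7 vans:
  van 1: 1400 = 1400
  van 2: 1000 + 450 = 1450
  van 3: 950 + 650 = 1600
  van 4: 950 + 650 = 1600
  van 5: 900 + 300 = 1200
  van 6: 850 + 750 = 1600
  van 7: 750 = 750
No arrangement into 6 vans stays within capacity, so 7 is optimal.

7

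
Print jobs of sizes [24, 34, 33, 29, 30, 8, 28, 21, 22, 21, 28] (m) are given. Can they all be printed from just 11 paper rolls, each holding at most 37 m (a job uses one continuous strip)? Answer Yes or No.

A valid assignment using 10 paper rolls:
  roll 1: 34 = 34
  roll 2: 33 = 33
  roll 3: 30 = 30
  roll 4: 29 + 8 = 37
  roll 5: 28 = 28
  roll 6: 28 = 28
  roll 7: 24 = 24
  roll 8: 22 = 22
  roll 9: 21 = 21
  roll 10: 21 = 21
That uses only 10 ≤ 11, so 11 paper rolls are enough.

Yes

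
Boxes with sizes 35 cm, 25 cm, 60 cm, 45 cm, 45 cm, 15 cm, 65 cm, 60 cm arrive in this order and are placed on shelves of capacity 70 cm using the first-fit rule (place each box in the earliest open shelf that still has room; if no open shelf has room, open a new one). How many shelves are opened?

  35 → shelf 1 (new)  [load 35/70]
  25 → shelf 1  [load 60/70]
  60 → shelf 2 (new)  [load 60/70]
  45 → shelf 3 (new)  [load 45/70]
  45 → shelf 4 (new)  [load 45/70]
  15 → shelf 3  [load 60/70]
  65 → shelf 5 (new)  [load 65/70]
  60 → shelf 6 (new)  [load 60/70]
6 shelves opened.

6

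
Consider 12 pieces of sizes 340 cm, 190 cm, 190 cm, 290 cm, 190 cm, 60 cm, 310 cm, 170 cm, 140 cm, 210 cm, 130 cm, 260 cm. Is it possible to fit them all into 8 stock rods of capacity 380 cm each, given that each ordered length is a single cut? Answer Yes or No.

A valid assignment using 8 stock rods:
  stock rod 1: 340 = 340
  stock rod 2: 310 + 60 = 370
  stock rod 3: 290 = 290
  stock rod 4: 260 = 260
  stock rod 5: 210 + 170 = 380
  stock rod 6: 190 + 190 = 380
  stock rod 7: 190 + 140 = 330
  stock rod 8: 130 = 130
Every load is within 380 cm, so 8 stock rods suffice.

Yes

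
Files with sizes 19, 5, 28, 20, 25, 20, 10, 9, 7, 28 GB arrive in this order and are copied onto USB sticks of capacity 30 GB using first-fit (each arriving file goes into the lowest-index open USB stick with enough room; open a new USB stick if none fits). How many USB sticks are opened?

7

  19 → USB stick 1 (new)  [load 19/30]
  5 → USB stick 1  [load 24/30]
  28 → USB stick 2 (new)  [load 28/30]
  20 → USB stick 3 (new)  [load 20/30]
  25 → USB stick 4 (new)  [load 25/30]
  20 → USB stick 5 (new)  [load 20/30]
  10 → USB stick 3  [load 30/30]
  9 → USB stick 5  [load 29/30]
  7 → USB stick 6 (new)  [load 7/30]
  28 → USB stick 7 (new)  [load 28/30]
7 USB sticks opened.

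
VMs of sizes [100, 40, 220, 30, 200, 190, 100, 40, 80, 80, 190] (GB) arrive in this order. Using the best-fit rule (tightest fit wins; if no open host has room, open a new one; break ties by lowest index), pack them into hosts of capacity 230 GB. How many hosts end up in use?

  100 → host 1 (new)  [load 100/230]
  40 → host 1  [load 140/230]
  220 → host 2 (new)  [load 220/230]
  30 → host 1  [load 170/230]
  200 → host 3 (new)  [load 200/230]
  190 → host 4 (new)  [load 190/230]
  100 → host 5 (new)  [load 100/230]
  40 → host 4  [load 230/230]
  80 → host 5  [load 180/230]
  80 → host 6 (new)  [load 80/230]
  190 → host 7 (new)  [load 190/230]
7 hosts opened.

7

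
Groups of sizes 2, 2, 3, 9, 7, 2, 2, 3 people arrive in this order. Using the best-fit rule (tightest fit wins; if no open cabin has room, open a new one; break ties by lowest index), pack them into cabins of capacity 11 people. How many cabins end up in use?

  2 → cabin 1 (new)  [load 2/11]
  2 → cabin 1  [load 4/11]
  3 → cabin 1  [load 7/11]
  9 → cabin 2 (new)  [load 9/11]
  7 → cabin 3 (new)  [load 7/11]
  2 → cabin 2  [load 11/11]
  2 → cabin 1  [load 9/11]
  3 → cabin 3  [load 10/11]
3 cabins opened.

3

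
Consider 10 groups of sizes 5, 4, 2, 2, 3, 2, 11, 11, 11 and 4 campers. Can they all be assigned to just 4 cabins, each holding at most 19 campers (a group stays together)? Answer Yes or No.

A valid assignment using 3 cabins:
  cabin 1: 11 + 5 + 3 = 19
  cabin 2: 11 + 4 + 4 = 19
  cabin 3: 11 + 2 + 2 + 2 = 17
That uses only 3 ≤ 4, so 4 cabins are enough.

Yes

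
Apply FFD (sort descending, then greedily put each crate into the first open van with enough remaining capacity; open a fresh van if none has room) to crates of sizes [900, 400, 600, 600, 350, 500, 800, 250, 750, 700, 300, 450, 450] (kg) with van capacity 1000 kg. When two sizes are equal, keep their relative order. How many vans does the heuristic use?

Sorted descending: 900, 800, 750, 700, 600, 600, 500, 450, 450, 400, 350, 300, 250.
  900 → van 1 (new)  [load 900/1000]
  800 → van 2 (new)  [load 800/1000]
  750 → van 3 (new)  [load 750/1000]
  700 → van 4 (new)  [load 700/1000]
  600 → van 5 (new)  [load 600/1000]
  600 → van 6 (new)  [load 600/1000]
  500 → van 7 (new)  [load 500/1000]
  450 → van 7  [load 950/1000]
  450 → van 8 (new)  [load 450/1000]
  400 → van 5  [load 1000/1000]
  350 → van 6  [load 950/1000]
  300 → van 4  [load 1000/1000]
  250 → van 3  [load 1000/1000]
8 vans opened.

8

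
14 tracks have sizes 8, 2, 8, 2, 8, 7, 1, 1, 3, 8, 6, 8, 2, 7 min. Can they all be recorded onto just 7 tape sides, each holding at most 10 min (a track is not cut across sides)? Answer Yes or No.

Total = 71 min; ⌈71/10⌉ = 8.
At least 8 tape sides are required, but only 7 are allowed.

No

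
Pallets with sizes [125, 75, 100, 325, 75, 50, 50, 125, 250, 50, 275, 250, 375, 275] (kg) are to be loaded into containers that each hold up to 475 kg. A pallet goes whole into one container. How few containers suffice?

6

Total = 375 + 325 + 275 + 275 + 250 + 250 + 125 + 125 + 100 + 75 + 75 + 50 + 50 + 50 = 2400 kg.
Lower bound: ⌈2400/475⌉ = 6 containers.
A packing using 6 containers:
  container 1: 375 + 100 = 475
  container 2: 325 + 125 = 450
  container 3: 275 + 125 + 75 = 475
  container 4: 275 + 75 + 50 + 50 = 450
  container 5: 250 + 50 = 300
  container 6: 250 = 250
This matches the lower bound, so 6 is optimal.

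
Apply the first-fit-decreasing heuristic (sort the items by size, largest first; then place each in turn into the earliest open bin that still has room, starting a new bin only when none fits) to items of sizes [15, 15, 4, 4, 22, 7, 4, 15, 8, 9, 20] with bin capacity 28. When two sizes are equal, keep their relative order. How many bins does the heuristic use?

Sorted descending: 22, 20, 15, 15, 15, 9, 8, 7, 4, 4, 4.
  22 → bin 1 (new)  [load 22/28]
  20 → bin 2 (new)  [load 20/28]
  15 → bin 3 (new)  [load 15/28]
  15 → bin 4 (new)  [load 15/28]
  15 → bin 5 (new)  [load 15/28]
  9 → bin 3  [load 24/28]
  8 → bin 2  [load 28/28]
  7 → bin 4  [load 22/28]
  4 → bin 1  [load 26/28]
  4 → bin 3  [load 28/28]
  4 → bin 4  [load 26/28]
5 bins opened.

5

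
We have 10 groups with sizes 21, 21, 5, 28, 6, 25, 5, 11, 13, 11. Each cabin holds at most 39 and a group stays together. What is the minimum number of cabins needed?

Total = 28 + 25 + 21 + 21 + 13 + 11 + 11 + 6 + 5 + 5 = 146.
Lower bound: ⌈146/39⌉ = 4 cabins.
A packing using 4 cabins:
  cabin 1: 28 + 11 = 39
  cabin 2: 25 + 13 = 38
  cabin 3: 21 + 11 + 6 = 38
  cabin 4: 21 + 5 + 5 = 31
This matches the lower bound, so 4 is optimal.

4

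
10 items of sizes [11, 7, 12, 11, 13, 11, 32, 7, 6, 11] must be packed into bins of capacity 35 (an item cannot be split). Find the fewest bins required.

4

Total = 32 + 13 + 12 + 11 + 11 + 11 + 11 + 7 + 7 + 6 = 121.
Lower bound: ⌈121/35⌉ = 4 bins.
A packing using 4 bins:
  bin 1: 32 = 32
  bin 2: 13 + 12 + 7 = 32
  bin 3: 11 + 11 + 11 = 33
  bin 4: 11 + 7 + 6 = 24
This matches the lower bound, so 4 is optimal.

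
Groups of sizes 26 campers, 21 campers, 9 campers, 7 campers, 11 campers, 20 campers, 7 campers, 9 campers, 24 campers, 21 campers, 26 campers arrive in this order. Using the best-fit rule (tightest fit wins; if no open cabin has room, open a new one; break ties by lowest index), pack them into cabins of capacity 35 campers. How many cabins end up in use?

6

  26 → cabin 1 (new)  [load 26/35]
  21 → cabin 2 (new)  [load 21/35]
  9 → cabin 1  [load 35/35]
  7 → cabin 2  [load 28/35]
  11 → cabin 3 (new)  [load 11/35]
  20 → cabin 3  [load 31/35]
  7 → cabin 2  [load 35/35]
  9 → cabin 4 (new)  [load 9/35]
  24 → cabin 4  [load 33/35]
  21 → cabin 5 (new)  [load 21/35]
  26 → cabin 6 (new)  [load 26/35]
6 cabins opened.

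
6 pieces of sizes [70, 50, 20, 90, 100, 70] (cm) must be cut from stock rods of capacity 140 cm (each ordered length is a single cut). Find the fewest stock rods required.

Total = 100 + 90 + 70 + 70 + 50 + 20 = 400 cm.
Lower bound: ⌈400/140⌉ = 3 stock rods.
A packing using 3 stock rods:
  stock rod 1: 100 + 20 = 120
  stock rod 2: 90 + 50 = 140
  stock rod 3: 70 + 70 = 140
This matches the lower bound, so 3 is optimal.

3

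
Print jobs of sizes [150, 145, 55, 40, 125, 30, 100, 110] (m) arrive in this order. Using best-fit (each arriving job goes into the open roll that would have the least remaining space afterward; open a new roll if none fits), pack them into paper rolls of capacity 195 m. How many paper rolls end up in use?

5

  150 → roll 1 (new)  [load 150/195]
  145 → roll 2 (new)  [load 145/195]
  55 → roll 3 (new)  [load 55/195]
  40 → roll 1  [load 190/195]
  125 → roll 3  [load 180/195]
  30 → roll 2  [load 175/195]
  100 → roll 4 (new)  [load 100/195]
  110 → roll 5 (new)  [load 110/195]
5 paper rolls opened.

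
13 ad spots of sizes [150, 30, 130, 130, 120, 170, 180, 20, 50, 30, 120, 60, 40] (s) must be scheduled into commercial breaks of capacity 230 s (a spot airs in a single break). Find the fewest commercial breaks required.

7

Total = 180 + 170 + 150 + 130 + 130 + 120 + 120 + 60 + 50 + 40 + 30 + 30 + 20 = 1230 s.
Lower bound: ⌈1230/230⌉ = 6 commercial breaks.
Also, 7 ad spots each exceed 115 s, and no two of those can share a break, so at least 7 commercial breaks are needed.
A packing using 7 commercial breaks:
  break 1: 180 + 50 = 230
  break 2: 170 + 60 = 230
  break 3: 150 + 40 + 30 = 220
  break 4: 130 + 30 + 20 = 180
  break 5: 130 = 130
  break 6: 120 = 120
  break 7: 120 = 120
This matches the lower bound, so 7 is optimal.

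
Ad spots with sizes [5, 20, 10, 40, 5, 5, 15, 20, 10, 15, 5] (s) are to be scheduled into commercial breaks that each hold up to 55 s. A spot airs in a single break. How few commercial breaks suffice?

Total = 40 + 20 + 20 + 15 + 15 + 10 + 10 + 5 + 5 + 5 + 5 = 150 s.
Lower bound: ⌈150/55⌉ = 3 commercial breaks.
A packing using 3 commercial breaks:
  break 1: 40 + 15 = 55
  break 2: 20 + 20 + 15 = 55
  break 3: 10 + 10 + 5 + 5 + 5 + 5 = 40
This matches the lower bound, so 3 is optimal.

3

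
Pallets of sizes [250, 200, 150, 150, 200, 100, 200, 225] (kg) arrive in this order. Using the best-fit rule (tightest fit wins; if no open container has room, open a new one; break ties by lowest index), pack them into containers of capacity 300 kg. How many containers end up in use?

6

  250 → container 1 (new)  [load 250/300]
  200 → container 2 (new)  [load 200/300]
  150 → container 3 (new)  [load 150/300]
  150 → container 3  [load 300/300]
  200 → container 4 (new)  [load 200/300]
  100 → container 2  [load 300/300]
  200 → container 5 (new)  [load 200/300]
  225 → container 6 (new)  [load 225/300]
6 containers opened.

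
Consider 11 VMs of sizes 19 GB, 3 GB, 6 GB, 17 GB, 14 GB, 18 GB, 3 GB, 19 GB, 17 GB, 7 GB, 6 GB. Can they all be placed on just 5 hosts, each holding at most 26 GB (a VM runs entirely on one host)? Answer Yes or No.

Total = 129 GB; ⌈129/26⌉ = 5.
6 VMs each exceed half the capacity and cannot share a host, forcing at least 6 hosts.
At least 6 hosts are required, but only 5 are allowed.

No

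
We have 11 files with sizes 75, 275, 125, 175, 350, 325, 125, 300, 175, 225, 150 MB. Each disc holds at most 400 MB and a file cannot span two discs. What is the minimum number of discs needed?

7

Total = 350 + 325 + 300 + 275 + 225 + 175 + 175 + 150 + 125 + 125 + 75 = 2300 MB.
Lower bound: ⌈2300/400⌉ = 6 discs.
A packing using 7 discs:
  disc 1: 350 = 350
  disc 2: 325 + 75 = 400
  disc 3: 300 = 300
  disc 4: 275 + 125 = 400
  disc 5: 225 + 175 = 400
  disc 6: 175 + 150 = 325
  disc 7: 125 = 125
No arrangement into 6 discs stays within capacity, so 7 is optimal.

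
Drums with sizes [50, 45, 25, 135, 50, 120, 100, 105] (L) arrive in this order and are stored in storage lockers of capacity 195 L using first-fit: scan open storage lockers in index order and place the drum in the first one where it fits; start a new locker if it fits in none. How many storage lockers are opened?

5

  50 → locker 1 (new)  [load 50/195]
  45 → locker 1  [load 95/195]
  25 → locker 1  [load 120/195]
  135 → locker 2 (new)  [load 135/195]
  50 → locker 1  [load 170/195]
  120 → locker 3 (new)  [load 120/195]
  100 → locker 4 (new)  [load 100/195]
  105 → locker 5 (new)  [load 105/195]
5 storage lockers opened.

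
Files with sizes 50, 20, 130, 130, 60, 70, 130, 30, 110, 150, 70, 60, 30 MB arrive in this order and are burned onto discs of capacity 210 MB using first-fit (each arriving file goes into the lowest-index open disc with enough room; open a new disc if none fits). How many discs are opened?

  50 → disc 1 (new)  [load 50/210]
  20 → disc 1  [load 70/210]
  130 → disc 1  [load 200/210]
  130 → disc 2 (new)  [load 130/210]
  60 → disc 2  [load 190/210]
  70 → disc 3 (new)  [load 70/210]
  130 → disc 3  [load 200/210]
  30 → disc 4 (new)  [load 30/210]
  110 → disc 4  [load 140/210]
  150 → disc 5 (new)  [load 150/210]
  70 → disc 4  [load 210/210]
  60 → disc 5  [load 210/210]
  30 → disc 6 (new)  [load 30/210]
6 discs opened.

6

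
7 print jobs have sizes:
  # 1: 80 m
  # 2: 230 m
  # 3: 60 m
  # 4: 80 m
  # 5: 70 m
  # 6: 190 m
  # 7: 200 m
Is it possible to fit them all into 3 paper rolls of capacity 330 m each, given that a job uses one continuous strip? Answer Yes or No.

Yes

A valid assignment using 3 paper rolls:
  roll 1: 230 + 80 = 310
  roll 2: 200 + 80 = 280
  roll 3: 190 + 70 + 60 = 320
Every load is within 330 m, so 3 paper rolls suffice.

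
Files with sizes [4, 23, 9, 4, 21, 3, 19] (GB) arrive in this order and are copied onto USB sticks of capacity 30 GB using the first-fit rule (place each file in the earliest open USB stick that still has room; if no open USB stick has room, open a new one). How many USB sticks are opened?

4

  4 → USB stick 1 (new)  [load 4/30]
  23 → USB stick 1  [load 27/30]
  9 → USB stick 2 (new)  [load 9/30]
  4 → USB stick 2  [load 13/30]
  21 → USB stick 3 (new)  [load 21/30]
  3 → USB stick 1  [load 30/30]
  19 → USB stick 4 (new)  [load 19/30]
4 USB sticks opened.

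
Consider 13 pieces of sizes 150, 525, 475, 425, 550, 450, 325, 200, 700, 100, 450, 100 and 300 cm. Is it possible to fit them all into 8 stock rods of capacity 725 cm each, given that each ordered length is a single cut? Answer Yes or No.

Yes

A valid assignment using 8 stock rods:
  stock rod 1: 700 = 700
  stock rod 2: 550 + 150 = 700
  stock rod 3: 525 + 200 = 725
  stock rod 4: 475 + 100 + 100 = 675
  stock rod 5: 450 = 450
  stock rod 6: 450 = 450
  stock rod 7: 425 + 300 = 725
  stock rod 8: 325 = 325
Every load is within 725 cm, so 8 stock rods suffice.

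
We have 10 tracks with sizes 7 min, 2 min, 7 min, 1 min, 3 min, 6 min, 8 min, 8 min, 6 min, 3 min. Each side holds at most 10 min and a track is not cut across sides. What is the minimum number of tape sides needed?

6

Total = 8 + 8 + 7 + 7 + 6 + 6 + 3 + 3 + 2 + 1 = 51 min.
Lower bound: ⌈51/10⌉ = 6 tape sides.
A packing using 6 tape sides:
  side 1: 8 + 2 = 10
  side 2: 8 + 1 = 9
  side 3: 7 + 3 = 10
  side 4: 7 + 3 = 10
  side 5: 6 = 6
  side 6: 6 = 6
This matches the lower bound, so 6 is optimal.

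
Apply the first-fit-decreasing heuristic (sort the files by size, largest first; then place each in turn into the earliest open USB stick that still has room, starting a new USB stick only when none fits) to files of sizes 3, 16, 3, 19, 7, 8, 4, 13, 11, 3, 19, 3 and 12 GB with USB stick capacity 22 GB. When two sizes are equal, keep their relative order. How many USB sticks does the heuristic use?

Sorted descending: 19, 19, 16, 13, 12, 11, 8, 7, 4, 3, 3, 3, 3.
  19 → USB stick 1 (new)  [load 19/22]
  19 → USB stick 2 (new)  [load 19/22]
  16 → USB stick 3 (new)  [load 16/22]
  13 → USB stick 4 (new)  [load 13/22]
  12 → USB stick 5 (new)  [load 12/22]
  11 → USB stick 6 (new)  [load 11/22]
  8 → USB stick 4  [load 21/22]
  7 → USB stick 5  [load 19/22]
  4 → USB stick 3  [load 20/22]
  3 → USB stick 1  [load 22/22]
  3 → USB stick 2  [load 22/22]
  3 → USB stick 5  [load 22/22]
  3 → USB stick 6  [load 14/22]
6 USB sticks opened.

6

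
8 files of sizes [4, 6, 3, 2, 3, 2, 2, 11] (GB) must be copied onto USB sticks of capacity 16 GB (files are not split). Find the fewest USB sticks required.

Total = 11 + 6 + 4 + 3 + 3 + 2 + 2 + 2 = 33 GB.
Lower bound: ⌈33/16⌉ = 3 USB sticks.
A packing using 3 USB sticks:
  USB stick 1: 11 + 4 = 15
  USB stick 2: 6 + 3 + 3 + 2 + 2 = 16
  USB stick 3: 2 = 2
This matches the lower bound, so 3 is optimal.

3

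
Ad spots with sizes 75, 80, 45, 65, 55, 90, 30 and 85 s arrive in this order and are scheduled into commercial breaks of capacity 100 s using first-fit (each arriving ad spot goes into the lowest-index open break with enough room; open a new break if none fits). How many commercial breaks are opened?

  75 → break 1 (new)  [load 75/100]
  80 → break 2 (new)  [load 80/100]
  45 → break 3 (new)  [load 45/100]
  65 → break 4 (new)  [load 65/100]
  55 → break 3  [load 100/100]
  90 → break 5 (new)  [load 90/100]
  30 → break 4  [load 95/100]
  85 → break 6 (new)  [load 85/100]
6 commercial breaks opened.

6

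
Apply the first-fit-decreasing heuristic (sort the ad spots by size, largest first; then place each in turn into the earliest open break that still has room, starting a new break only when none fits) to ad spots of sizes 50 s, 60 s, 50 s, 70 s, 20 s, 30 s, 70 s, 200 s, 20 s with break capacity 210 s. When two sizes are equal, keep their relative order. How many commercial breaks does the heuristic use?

Sorted descending: 200, 70, 70, 60, 50, 50, 30, 20, 20.
  200 → break 1 (new)  [load 200/210]
  70 → break 2 (new)  [load 70/210]
  70 → break 2  [load 140/210]
  60 → break 2  [load 200/210]
  50 → break 3 (new)  [load 50/210]
  50 → break 3  [load 100/210]
  30 → break 3  [load 130/210]
  20 → break 3  [load 150/210]
  20 → break 3  [load 170/210]
3 commercial breaks opened.

3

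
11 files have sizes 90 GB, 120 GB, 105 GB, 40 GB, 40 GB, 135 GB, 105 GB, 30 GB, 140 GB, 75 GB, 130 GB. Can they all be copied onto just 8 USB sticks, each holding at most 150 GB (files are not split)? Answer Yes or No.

A valid assignment using 8 USB sticks:
  USB stick 1: 140 = 140
  USB stick 2: 135 = 135
  USB stick 3: 130 = 130
  USB stick 4: 120 + 30 = 150
  USB stick 5: 105 + 40 = 145
  USB stick 6: 105 + 40 = 145
  USB stick 7: 90 = 90
  USB stick 8: 75 = 75
Every load is within 150 GB, so 8 USB sticks suffice.

Yes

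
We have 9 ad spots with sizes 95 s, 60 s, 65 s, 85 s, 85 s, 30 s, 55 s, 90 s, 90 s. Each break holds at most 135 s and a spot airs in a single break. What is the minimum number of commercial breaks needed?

Total = 95 + 90 + 90 + 85 + 85 + 65 + 60 + 55 + 30 = 655 s.
Lower bound: ⌈655/135⌉ = 5 commercial breaks.
A packing using 7 commercial breaks:
  break 1: 95 + 30 = 125
  break 2: 90 = 90
  break 3: 90 = 90
  break 4: 85 = 85
  break 5: 85 = 85
  break 6: 65 + 60 = 125
  break 7: 55 = 55
No arrangement into 6 commercial breaks stays within capacity, so 7 is optimal.

7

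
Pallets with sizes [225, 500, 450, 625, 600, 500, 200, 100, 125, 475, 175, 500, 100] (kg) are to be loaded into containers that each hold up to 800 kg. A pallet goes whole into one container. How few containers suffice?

Total = 625 + 600 + 500 + 500 + 500 + 475 + 450 + 225 + 200 + 175 + 125 + 100 + 100 = 4575 kg.
Lower bound: ⌈4575/800⌉ = 6 containers.
Also, 7 pallets each exceed 400 kg, and no two of those can share a container, so at least 7 containers are needed.
A packing using 7 containers:
  container 1: 625 + 175 = 800
  container 2: 600 + 200 = 800
  container 3: 500 + 225 = 725
  container 4: 500 + 125 + 100 = 725
  container 5: 500 + 100 = 600
  container 6: 475 = 475
  container 7: 450 = 450
This matches the lower bound, so 7 is optimal.

7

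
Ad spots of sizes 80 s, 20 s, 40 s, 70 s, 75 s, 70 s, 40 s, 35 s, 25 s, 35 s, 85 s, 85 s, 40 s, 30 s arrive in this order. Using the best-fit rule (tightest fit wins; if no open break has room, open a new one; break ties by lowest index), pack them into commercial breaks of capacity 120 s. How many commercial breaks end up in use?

7

  80 → break 1 (new)  [load 80/120]
  20 → break 1  [load 100/120]
  40 → break 2 (new)  [load 40/120]
  70 → break 2  [load 110/120]
  75 → break 3 (new)  [load 75/120]
  70 → break 4 (new)  [load 70/120]
  40 → break 3  [load 115/120]
  35 → break 4  [load 105/120]
  25 → break 5 (new)  [load 25/120]
  35 → break 5  [load 60/120]
  85 → break 6 (new)  [load 85/120]
  85 → break 7 (new)  [load 85/120]
  40 → break 5  [load 100/120]
  30 → break 6  [load 115/120]
7 commercial breaks opened.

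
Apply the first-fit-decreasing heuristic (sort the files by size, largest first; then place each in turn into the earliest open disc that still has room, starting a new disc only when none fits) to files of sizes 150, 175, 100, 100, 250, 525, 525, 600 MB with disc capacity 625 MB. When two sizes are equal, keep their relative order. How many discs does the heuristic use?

Sorted descending: 600, 525, 525, 250, 175, 150, 100, 100.
  600 → disc 1 (new)  [load 600/625]
  525 → disc 2 (new)  [load 525/625]
  525 → disc 3 (new)  [load 525/625]
  250 → disc 4 (new)  [load 250/625]
  175 → disc 4  [load 425/625]
  150 → disc 4  [load 575/625]
  100 → disc 2  [load 625/625]
  100 → disc 3  [load 625/625]
4 discs opened.

4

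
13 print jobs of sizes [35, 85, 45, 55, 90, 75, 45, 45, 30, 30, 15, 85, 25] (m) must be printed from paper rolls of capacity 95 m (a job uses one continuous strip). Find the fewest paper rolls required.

8

Total = 90 + 85 + 85 + 75 + 55 + 45 + 45 + 45 + 35 + 30 + 30 + 25 + 15 = 660 m.
Lower bound: ⌈660/95⌉ = 7 paper rolls.
A packing using 8 paper rolls:
  roll 1: 90 = 90
  roll 2: 85 = 85
  roll 3: 85 = 85
  roll 4: 75 + 15 = 90
  roll 5: 55 + 35 = 90
  roll 6: 45 + 45 = 90
  roll 7: 45 + 30 = 75
  roll 8: 30 + 25 = 55
No arrangement into 7 paper rolls stays within capacity, so 8 is optimal.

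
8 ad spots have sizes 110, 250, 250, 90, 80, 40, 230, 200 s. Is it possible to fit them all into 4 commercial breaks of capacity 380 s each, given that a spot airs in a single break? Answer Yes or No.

A valid assignment using 4 commercial breaks:
  break 1: 250 + 110 = 360
  break 2: 250 + 90 + 40 = 380
  break 3: 230 + 80 = 310
  break 4: 200 = 200
Every load is within 380 s, so 4 commercial breaks suffice.

Yes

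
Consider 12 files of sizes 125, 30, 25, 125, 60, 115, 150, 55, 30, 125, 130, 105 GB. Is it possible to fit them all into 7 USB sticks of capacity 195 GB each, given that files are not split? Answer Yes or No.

Yes

A valid assignment using 7 USB sticks:
  USB stick 1: 150 + 30 = 180
  USB stick 2: 130 + 60 = 190
  USB stick 3: 125 + 55 = 180
  USB stick 4: 125 + 30 + 25 = 180
  USB stick 5: 125 = 125
  USB stick 6: 115 = 115
  USB stick 7: 105 = 105
Every load is within 195 GB, so 7 USB sticks suffice.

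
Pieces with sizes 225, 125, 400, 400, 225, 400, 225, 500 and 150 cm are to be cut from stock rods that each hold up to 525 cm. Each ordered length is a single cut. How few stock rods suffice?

6

Total = 500 + 400 + 400 + 400 + 225 + 225 + 225 + 150 + 125 = 2650 cm.
Lower bound: ⌈2650/525⌉ = 6 stock rods.
A packing using 6 stock rods:
  stock rod 1: 500 = 500
  stock rod 2: 400 + 125 = 525
  stock rod 3: 400 = 400
  stock rod 4: 400 = 400
  stock rod 5: 225 + 225 = 450
  stock rod 6: 225 + 150 = 375
This matches the lower bound, so 6 is optimal.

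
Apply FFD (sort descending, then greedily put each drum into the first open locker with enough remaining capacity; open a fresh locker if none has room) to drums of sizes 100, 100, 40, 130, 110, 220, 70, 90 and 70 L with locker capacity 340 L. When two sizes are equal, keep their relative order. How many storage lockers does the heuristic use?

3

Sorted descending: 220, 130, 110, 100, 100, 90, 70, 70, 40.
  220 → locker 1 (new)  [load 220/340]
  130 → locker 2 (new)  [load 130/340]
  110 → locker 1  [load 330/340]
  100 → locker 2  [load 230/340]
  100 → locker 2  [load 330/340]
  90 → locker 3 (new)  [load 90/340]
  70 → locker 3  [load 160/340]
  70 → locker 3  [load 230/340]
  40 → locker 3  [load 270/340]
3 storage lockers opened.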